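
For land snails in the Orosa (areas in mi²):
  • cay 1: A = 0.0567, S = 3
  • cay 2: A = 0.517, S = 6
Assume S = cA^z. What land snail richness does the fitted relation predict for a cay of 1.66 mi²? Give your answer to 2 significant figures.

z = ln(6/3) / ln(0.517/0.0567) = 0.6931 / 2.2103 = 0.3136
c = 3 / 0.0567^0.3136 = 3 / 0.4066 = 7.379
S₃ = 7.379 × 1.66^0.3136 = 7.379 × 1.172 ≈ 8.65

8.7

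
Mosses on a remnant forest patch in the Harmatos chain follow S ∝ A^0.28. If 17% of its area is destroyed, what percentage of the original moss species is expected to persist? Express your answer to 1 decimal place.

S_new/S_old = (A_new/A_old)^z = 0.83^0.28
= exp(0.28 × ln 0.83) = exp(0.28 × -0.1863) = exp(-0.0522) ≈ 0.9492

94.9%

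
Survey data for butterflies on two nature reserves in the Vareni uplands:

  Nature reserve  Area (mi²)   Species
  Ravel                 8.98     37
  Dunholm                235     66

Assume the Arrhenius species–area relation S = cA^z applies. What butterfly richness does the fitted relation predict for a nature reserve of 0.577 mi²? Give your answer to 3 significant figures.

22.7

z = ln(66/37) / ln(235/8.98) = 0.5787 / 3.2646 = 0.1773
c = 37 / 8.98^0.1773 = 37 / 1.476 = 25.07
S₃ = 25.07 × 0.577^0.1773 = 25.07 × 0.9071 ≈ 22.74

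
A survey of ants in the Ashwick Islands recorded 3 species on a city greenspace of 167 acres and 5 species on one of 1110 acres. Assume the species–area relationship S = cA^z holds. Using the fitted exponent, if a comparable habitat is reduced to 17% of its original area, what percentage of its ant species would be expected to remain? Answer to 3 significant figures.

z = ln(5/3) / ln(1110/167) = 0.5108 / 1.8941 = 0.2697
S_new/S_old = (A_new/A_old)^z = 0.17^0.2697 = exp(0.2697 × -1.7720) = 0.6201

62.0%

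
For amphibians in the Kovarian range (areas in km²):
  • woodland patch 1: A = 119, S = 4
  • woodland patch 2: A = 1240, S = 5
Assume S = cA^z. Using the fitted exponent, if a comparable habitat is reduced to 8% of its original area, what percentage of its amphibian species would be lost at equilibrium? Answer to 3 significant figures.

z = ln(5/4) / ln(1240/119) = 0.2231 / 2.3437 = 0.0952
S_new/S_old = (A_new/A_old)^z = 0.08^0.0952 = exp(0.0952 × -2.5257) = 0.7863
Fraction lost = 1 − 0.7863 = 0.2137

21.4%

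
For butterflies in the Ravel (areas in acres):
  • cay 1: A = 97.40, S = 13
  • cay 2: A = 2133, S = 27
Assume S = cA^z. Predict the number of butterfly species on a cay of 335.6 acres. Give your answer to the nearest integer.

z = ln(27/13) / ln(2133/97.4) = 0.7309 / 3.0865 = 0.2368
c = 13 / 97.4^0.2368 = 13 / 2.957 = 4.396
S₃ = 4.396 × 335.6^0.2368 = 4.396 × 3.964 ≈ 17.42

17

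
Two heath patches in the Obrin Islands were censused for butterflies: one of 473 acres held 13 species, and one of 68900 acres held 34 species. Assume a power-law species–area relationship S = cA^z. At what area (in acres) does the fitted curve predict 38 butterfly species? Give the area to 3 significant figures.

z = ln(34/13) / ln(68900/473) = 0.9614 / 4.9813 = 0.1930
c = 13 / 473^0.1930 = 13 / 3.283 = 3.96
A = (38/3.96)^(1/0.1930) ⇒ ln A = ln(9.596)/0.1930 = 11.7167
A = e^11.7167 ≈ 122602 acres

123000 acres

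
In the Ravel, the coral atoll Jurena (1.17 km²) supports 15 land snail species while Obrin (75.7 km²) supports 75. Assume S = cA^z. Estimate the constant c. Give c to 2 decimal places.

z = ln(S₂/S₁) / ln(A₂/A₁) = ln(75/15) / ln(75.7/1.17) = 1.6094 / 4.1698 = 0.3860
c = S₁ / A₁^z = 15 / 1.17^0.3860 = 15 / 1.062 = 14.12

14.12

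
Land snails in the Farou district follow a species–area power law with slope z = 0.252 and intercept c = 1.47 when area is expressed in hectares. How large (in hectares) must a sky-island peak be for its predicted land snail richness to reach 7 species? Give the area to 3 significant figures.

489 hectares

7 = 1.47 × A^0.252  ⇒  A^0.252 = 7/1.47 = 4.762
ln A = ln(4.762) / 0.252 = 1.5606 / 0.252 = 6.1930
A = e^6.1930 ≈ 489.3 hectares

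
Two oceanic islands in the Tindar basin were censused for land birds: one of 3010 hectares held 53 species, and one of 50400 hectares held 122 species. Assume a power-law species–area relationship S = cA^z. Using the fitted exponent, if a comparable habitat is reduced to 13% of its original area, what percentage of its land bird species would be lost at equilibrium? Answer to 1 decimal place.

45.3%

z = ln(122/53) / ln(50400/3010) = 0.8337 / 2.8181 = 0.2959
S_new/S_old = (A_new/A_old)^z = 0.13^0.2959 = exp(0.2959 × -2.0402) = 0.5468
Fraction lost = 1 − 0.5468 = 0.4532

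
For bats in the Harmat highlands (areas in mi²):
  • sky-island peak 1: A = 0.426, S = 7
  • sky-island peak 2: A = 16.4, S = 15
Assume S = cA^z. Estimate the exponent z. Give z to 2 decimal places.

0.21

Taking logs: ln S = ln c + z ln A, so z = (ln S₂ − ln S₁)/(ln A₂ − ln A₁).
z = ln(15/7) / ln(16.4/0.426) = ln(2.143) / ln(38.5) = 0.7621 / 3.6506 = 0.2088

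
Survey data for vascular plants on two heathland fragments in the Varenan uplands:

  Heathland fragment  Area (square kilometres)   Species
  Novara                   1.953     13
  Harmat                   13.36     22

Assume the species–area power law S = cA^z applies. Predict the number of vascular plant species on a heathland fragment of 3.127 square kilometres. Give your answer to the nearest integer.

z = ln(22/13) / ln(13.36/1.953) = 0.5261 / 1.9229 = 0.2736
c = 13 / 1.953^0.2736 = 13 / 1.201 = 10.82
S₃ = 10.82 × 3.127^0.2736 = 10.82 × 1.366 ≈ 14.79

15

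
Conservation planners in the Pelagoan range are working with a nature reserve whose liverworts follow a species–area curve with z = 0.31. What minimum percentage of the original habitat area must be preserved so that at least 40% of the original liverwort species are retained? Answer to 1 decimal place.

Need (A_new/A_old)^0.31 = 0.4, so A_new/A_old = 0.4^(1/0.31) = 0.4^3.226
ln(A_new/A_old) = ln 0.4 / 0.31 = -0.9163 / 0.31 = -2.9558
A_new/A_old = e^-2.9558 ≈ 0.05204

5.2%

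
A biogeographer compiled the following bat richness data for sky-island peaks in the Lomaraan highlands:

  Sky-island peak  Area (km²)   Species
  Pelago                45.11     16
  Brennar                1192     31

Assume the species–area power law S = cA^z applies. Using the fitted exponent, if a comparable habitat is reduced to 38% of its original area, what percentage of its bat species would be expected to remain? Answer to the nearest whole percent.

z = ln(31/16) / ln(1192/45.11) = 0.6614 / 3.2743 = 0.2020
S_new/S_old = (A_new/A_old)^z = 0.38^0.2020 = exp(0.2020 × -0.9676) = 0.8225

82%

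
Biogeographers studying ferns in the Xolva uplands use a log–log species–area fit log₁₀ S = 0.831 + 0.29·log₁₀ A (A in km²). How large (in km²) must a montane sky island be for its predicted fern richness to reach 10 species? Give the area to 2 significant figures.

3.8 km²

10 = 6.776 × A^0.29  ⇒  A^0.29 = 10/6.776 = 1.476
ln A = ln(1.476) / 0.29 = 0.3891 / 0.29 = 1.3419
A = e^1.3419 ≈ 3.826 km²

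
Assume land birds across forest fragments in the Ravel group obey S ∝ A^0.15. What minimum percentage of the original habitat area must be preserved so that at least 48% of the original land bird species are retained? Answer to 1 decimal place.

0.7%

Need (A_new/A_old)^0.15 = 0.48, so A_new/A_old = 0.48^(1/0.15) = 0.48^6.667
ln(A_new/A_old) = ln 0.48 / 0.15 = -0.7340 / 0.15 = -4.8931
A_new/A_old = e^-4.8931 ≈ 0.007498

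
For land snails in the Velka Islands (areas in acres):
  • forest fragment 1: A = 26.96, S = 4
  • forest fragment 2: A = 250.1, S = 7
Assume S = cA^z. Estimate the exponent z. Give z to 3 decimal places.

Taking logs: ln S = ln c + z ln A, so z = (ln S₂ − ln S₁)/(ln A₂ − ln A₁).
z = ln(7/4) / ln(250.1/26.96) = ln(1.75) / ln(9.277) = 0.5596 / 2.2275 = 0.2512

0.251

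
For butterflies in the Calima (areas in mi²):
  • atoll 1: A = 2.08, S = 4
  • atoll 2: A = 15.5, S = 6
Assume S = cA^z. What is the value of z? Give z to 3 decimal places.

Taking logs: ln S = ln c + z ln A, so z = (ln S₂ − ln S₁)/(ln A₂ − ln A₁).
z = ln(6/4) / ln(15.5/2.08) = ln(1.5) / ln(7.452) = 0.4055 / 2.0085 = 0.2019

0.202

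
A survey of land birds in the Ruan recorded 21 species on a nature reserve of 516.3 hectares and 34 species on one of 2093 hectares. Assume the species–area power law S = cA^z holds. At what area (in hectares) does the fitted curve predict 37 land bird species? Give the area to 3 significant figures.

z = ln(34/21) / ln(2093/516.3) = 0.4818 / 1.3997 = 0.3443
c = 21 / 516.3^0.3443 = 21 / 8.589 = 2.445
A = (37/2.445)^(1/0.3443) ⇒ ln A = ln(15.13)/0.3443 = 7.8920
A = e^7.8920 ≈ 2676 hectares

2680 hectares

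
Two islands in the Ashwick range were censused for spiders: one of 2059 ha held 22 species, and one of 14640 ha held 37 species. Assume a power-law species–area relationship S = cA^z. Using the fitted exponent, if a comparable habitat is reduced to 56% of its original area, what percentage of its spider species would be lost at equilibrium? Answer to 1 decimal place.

14.2%

z = ln(37/22) / ln(14640/2059) = 0.5199 / 1.9615 = 0.2650
S_new/S_old = (A_new/A_old)^z = 0.56^0.2650 = exp(0.2650 × -0.5798) = 0.8576
Fraction lost = 1 − 0.8576 = 0.1424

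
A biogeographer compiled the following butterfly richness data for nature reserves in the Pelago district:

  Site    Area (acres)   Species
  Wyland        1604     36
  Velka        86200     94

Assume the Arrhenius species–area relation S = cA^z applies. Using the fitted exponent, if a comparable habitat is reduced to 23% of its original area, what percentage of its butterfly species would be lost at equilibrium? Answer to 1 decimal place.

29.8%

z = ln(94/36) / ln(86200/1604) = 0.9598 / 3.9842 = 0.2409
S_new/S_old = (A_new/A_old)^z = 0.23^0.2409 = exp(0.2409 × -1.4697) = 0.7018
Fraction lost = 1 − 0.7018 = 0.2982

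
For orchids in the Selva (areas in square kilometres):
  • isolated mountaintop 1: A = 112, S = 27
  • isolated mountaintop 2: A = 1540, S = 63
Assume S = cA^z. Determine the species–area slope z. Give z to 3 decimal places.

Taking logs: ln S = ln c + z ln A, so z = (ln S₂ − ln S₁)/(ln A₂ − ln A₁).
z = ln(63/27) / ln(1540/112) = ln(2.333) / ln(13.75) = 0.8473 / 2.6210 = 0.3233

0.323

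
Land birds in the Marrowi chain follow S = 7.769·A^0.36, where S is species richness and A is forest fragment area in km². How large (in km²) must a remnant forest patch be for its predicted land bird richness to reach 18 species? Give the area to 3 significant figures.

18 = 7.769 × A^0.36  ⇒  A^0.36 = 18/7.769 = 2.317
ln A = ln(2.317) / 0.36 = 0.8402 / 0.36 = 2.3340
A = e^2.3340 ≈ 10.32 km²

10.3 km²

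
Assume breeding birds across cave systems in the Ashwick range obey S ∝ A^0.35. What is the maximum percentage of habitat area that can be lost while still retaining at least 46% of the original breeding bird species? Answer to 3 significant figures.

Need (A_new/A_old)^0.35 = 0.46, so A_new/A_old = 0.46^(1/0.35) = 0.46^2.857
ln(A_new/A_old) = ln 0.46 / 0.35 = -0.7765 / 0.35 = -2.2187
A_new/A_old = e^-2.2187 ≈ 0.1088
Fraction that can be lost = 1 − 0.1088 = 0.8912

89.1%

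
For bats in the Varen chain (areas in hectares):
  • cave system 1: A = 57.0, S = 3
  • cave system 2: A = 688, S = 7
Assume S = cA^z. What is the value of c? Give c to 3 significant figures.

0.758

z = ln(S₂/S₁) / ln(A₂/A₁) = ln(7/3) / ln(688/57) = 0.8473 / 2.4907 = 0.3402
c = S₁ / A₁^z = 3 / 57^0.3402 = 3 / 3.957 = 0.7582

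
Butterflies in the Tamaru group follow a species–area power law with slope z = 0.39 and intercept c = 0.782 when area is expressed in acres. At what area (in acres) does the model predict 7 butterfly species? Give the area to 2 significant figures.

280 acres

7 = 0.782 × A^0.39  ⇒  A^0.39 = 7/0.782 = 8.951
ln A = ln(8.951) / 0.39 = 2.1918 / 0.39 = 5.6200
A = e^5.6200 ≈ 275.9 acres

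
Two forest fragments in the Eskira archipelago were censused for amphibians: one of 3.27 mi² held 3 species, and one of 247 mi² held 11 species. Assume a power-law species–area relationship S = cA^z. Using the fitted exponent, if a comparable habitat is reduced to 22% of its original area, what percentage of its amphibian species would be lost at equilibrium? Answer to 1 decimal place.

36.5%

z = ln(11/3) / ln(247/3.27) = 1.2993 / 4.3246 = 0.3004
S_new/S_old = (A_new/A_old)^z = 0.22^0.3004 = exp(0.3004 × -1.5141) = 0.6345
Fraction lost = 1 − 0.6345 = 0.3655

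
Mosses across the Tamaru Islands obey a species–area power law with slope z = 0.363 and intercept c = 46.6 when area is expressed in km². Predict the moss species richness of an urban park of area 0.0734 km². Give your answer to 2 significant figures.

18

S = 46.6 × 0.0734^0.363
ln S = ln 46.6 + 0.363 × ln 0.0734 = 3.8416 + 0.363 × -2.6118 = 2.8935
S = e^2.8935 ≈ 18.06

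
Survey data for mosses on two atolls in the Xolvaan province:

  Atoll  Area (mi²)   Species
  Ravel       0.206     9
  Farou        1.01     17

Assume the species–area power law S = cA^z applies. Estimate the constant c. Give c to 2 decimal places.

z = ln(S₂/S₁) / ln(A₂/A₁) = ln(17/9) / ln(1.01/0.206) = 0.6360 / 1.5898 = 0.4000
c = S₁ / A₁^z = 9 / 0.206^0.4000 = 9 / 0.5315 = 16.93

16.93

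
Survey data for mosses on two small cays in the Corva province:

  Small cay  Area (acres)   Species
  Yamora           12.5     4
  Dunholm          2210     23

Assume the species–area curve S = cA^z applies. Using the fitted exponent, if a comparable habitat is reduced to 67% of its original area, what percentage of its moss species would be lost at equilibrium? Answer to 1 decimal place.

z = ln(23/4) / ln(2210/12.5) = 1.7492 / 5.1750 = 0.3380
S_new/S_old = (A_new/A_old)^z = 0.67^0.3380 = exp(0.3380 × -0.4005) = 0.8734
Fraction lost = 1 − 0.8734 = 0.1266

12.7%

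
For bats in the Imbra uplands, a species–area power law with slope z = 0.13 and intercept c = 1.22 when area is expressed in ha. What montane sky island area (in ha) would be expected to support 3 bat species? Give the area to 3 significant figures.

1010 ha

3 = 1.22 × A^0.13  ⇒  A^0.13 = 3/1.22 = 2.459
ln A = ln(2.459) / 0.13 = 0.8998 / 0.13 = 6.9212
A = e^6.9212 ≈ 1014 ha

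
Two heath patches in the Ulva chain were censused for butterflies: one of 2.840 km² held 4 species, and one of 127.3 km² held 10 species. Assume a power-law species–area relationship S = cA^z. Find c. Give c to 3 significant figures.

z = ln(S₂/S₁) / ln(A₂/A₁) = ln(10/4) / ln(127.3/2.84) = 0.9163 / 3.8027 = 0.2410
c = S₁ / A₁^z = 4 / 2.84^0.2410 = 4 / 1.286 = 3.111

3.11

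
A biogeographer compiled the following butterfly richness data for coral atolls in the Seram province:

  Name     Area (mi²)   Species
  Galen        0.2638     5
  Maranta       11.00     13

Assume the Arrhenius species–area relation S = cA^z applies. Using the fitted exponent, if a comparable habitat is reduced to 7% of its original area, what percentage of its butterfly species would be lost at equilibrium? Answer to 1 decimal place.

z = ln(13/5) / ln(11/0.2638) = 0.9555 / 3.7305 = 0.2561
S_new/S_old = (A_new/A_old)^z = 0.07^0.2561 = exp(0.2561 × -2.6593) = 0.506
Fraction lost = 1 − 0.506 = 0.494

49.4%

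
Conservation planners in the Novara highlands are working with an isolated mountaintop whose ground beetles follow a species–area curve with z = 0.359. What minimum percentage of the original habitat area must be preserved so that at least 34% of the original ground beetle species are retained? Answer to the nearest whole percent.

5%

Need (A_new/A_old)^0.359 = 0.34, so A_new/A_old = 0.34^(1/0.359) = 0.34^2.786
ln(A_new/A_old) = ln 0.34 / 0.359 = -1.0788 / 0.359 = -3.0050
A_new/A_old = e^-3.0050 ≈ 0.04954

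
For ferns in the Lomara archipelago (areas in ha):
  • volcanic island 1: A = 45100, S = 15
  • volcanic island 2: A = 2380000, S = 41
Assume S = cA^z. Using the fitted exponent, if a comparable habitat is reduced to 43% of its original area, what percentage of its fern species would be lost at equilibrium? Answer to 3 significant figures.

z = ln(41/15) / ln(2380000/45100) = 1.0055 / 3.9660 = 0.2535
S_new/S_old = (A_new/A_old)^z = 0.43^0.2535 = exp(0.2535 × -0.8440) = 0.8074
Fraction lost = 1 − 0.8074 = 0.1926

19.3%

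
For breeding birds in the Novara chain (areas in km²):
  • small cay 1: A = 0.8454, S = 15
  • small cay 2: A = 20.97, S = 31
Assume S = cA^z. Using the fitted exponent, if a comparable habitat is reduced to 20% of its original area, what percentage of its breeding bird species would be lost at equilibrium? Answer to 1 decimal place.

30.5%

z = ln(31/15) / ln(20.97/0.8454) = 0.7259 / 3.2110 = 0.2261
S_new/S_old = (A_new/A_old)^z = 0.2^0.2261 = exp(0.2261 × -1.6094) = 0.695
Fraction lost = 1 − 0.695 = 0.305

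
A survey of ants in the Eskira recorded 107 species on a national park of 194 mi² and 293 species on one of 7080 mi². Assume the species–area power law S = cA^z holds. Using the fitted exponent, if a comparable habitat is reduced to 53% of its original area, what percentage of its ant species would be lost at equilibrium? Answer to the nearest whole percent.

z = ln(293/107) / ln(7080/194) = 1.0073 / 3.5972 = 0.2800
S_new/S_old = (A_new/A_old)^z = 0.53^0.2800 = exp(0.2800 × -0.6349) = 0.8371
Fraction lost = 1 − 0.8371 = 0.1629

16%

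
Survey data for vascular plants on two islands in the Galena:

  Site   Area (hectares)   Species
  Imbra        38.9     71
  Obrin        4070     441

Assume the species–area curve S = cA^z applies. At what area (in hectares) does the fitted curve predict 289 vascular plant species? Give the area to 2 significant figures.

1400 hectares

z = ln(441/71) / ln(4070/38.9) = 1.8264 / 4.6504 = 0.3927
c = 71 / 38.9^0.3927 = 71 / 4.211 = 16.86
A = (289/16.86)^(1/0.3927) ⇒ ln A = ln(17.14)/0.3927 = 7.2353
A = e^7.2353 ≈ 1388 hectares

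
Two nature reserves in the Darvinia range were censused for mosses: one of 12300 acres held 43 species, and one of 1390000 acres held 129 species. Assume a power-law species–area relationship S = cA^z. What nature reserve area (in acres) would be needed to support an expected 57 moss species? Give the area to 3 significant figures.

41400 acres

z = ln(129/43) / ln(1390000/12300) = 1.0986 / 4.7275 = 0.2324
c = 43 / 12300^0.2324 = 43 / 8.922 = 4.82
A = (57/4.82)^(1/0.2324) ⇒ ln A = ln(11.83)/0.2324 = 10.6302
A = e^10.6302 ≈ 41365 acres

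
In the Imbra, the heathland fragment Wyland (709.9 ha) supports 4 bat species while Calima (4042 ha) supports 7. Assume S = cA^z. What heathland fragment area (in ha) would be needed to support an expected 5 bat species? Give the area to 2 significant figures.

1400 ha

z = ln(7/4) / ln(4042/709.9) = 0.5596 / 1.7394 = 0.3217
c = 4 / 709.9^0.3217 = 4 / 8.267 = 0.4839
A = (5/0.4839)^(1/0.3217) ⇒ ln A = ln(10.33)/0.3217 = 7.2587
A = e^7.2587 ≈ 1420 ha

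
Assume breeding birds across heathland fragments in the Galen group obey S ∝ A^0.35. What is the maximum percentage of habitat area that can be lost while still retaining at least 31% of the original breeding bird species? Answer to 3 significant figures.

Need (A_new/A_old)^0.35 = 0.31, so A_new/A_old = 0.31^(1/0.35) = 0.31^2.857
ln(A_new/A_old) = ln 0.31 / 0.35 = -1.1712 / 0.35 = -3.3462
A_new/A_old = e^-3.3462 ≈ 0.03522
Fraction that can be lost = 1 − 0.03522 = 0.9648

96.5%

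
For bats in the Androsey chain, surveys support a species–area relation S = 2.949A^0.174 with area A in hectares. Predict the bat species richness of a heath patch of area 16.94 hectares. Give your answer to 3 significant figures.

S = 2.949 × 16.94^0.174
ln S = ln 2.949 + 0.174 × ln 16.94 = 1.0815 + 0.174 × 2.8297 = 1.5738
S = e^1.5738 ≈ 4.825

4.83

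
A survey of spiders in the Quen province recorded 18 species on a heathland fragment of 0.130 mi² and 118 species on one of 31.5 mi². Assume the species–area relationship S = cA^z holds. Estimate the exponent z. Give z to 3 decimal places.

0.342

Taking logs: ln S = ln c + z ln A, so z = (ln S₂ − ln S₁)/(ln A₂ − ln A₁).
z = ln(118/18) / ln(31.5/0.13) = ln(6.556) / ln(242.3) = 1.8803 / 5.4902 = 0.3425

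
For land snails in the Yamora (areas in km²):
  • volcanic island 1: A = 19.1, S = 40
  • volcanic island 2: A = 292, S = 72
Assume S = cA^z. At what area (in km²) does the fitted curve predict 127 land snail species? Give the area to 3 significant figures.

z = ln(72/40) / ln(292/19.1) = 0.5878 / 2.7271 = 0.2155
c = 40 / 19.1^0.2155 = 40 / 1.888 = 21.18
A = (127/21.18)^(1/0.2155) ⇒ ln A = ln(5.996)/0.2155 = 8.3098
A = e^8.3098 ≈ 4063 km²

4060 km²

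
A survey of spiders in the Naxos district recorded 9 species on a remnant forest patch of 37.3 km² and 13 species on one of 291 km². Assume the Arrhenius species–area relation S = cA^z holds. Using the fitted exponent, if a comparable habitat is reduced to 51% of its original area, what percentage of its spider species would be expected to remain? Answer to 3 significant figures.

z = ln(13/9) / ln(291/37.3) = 0.3677 / 2.0543 = 0.1790
S_new/S_old = (A_new/A_old)^z = 0.51^0.1790 = exp(0.1790 × -0.6733) = 0.8865

88.6%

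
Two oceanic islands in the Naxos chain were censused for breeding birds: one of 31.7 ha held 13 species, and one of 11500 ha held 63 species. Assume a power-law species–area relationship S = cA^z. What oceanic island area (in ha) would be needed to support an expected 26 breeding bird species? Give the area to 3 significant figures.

422 ha

z = ln(63/13) / ln(11500/31.7) = 1.5782 / 5.8938 = 0.2678
c = 13 / 31.7^0.2678 = 13 / 2.523 = 5.152
A = (26/5.152)^(1/0.2678) ⇒ ln A = ln(5.046)/0.2678 = 6.0449
A = e^6.0449 ≈ 422 ha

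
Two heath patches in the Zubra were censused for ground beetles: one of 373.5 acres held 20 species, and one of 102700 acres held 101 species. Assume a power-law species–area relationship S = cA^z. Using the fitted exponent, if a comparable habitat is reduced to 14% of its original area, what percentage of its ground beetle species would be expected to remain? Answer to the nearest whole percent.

57%

z = ln(101/20) / ln(102700/373.5) = 1.6194 / 5.6166 = 0.2883
S_new/S_old = (A_new/A_old)^z = 0.14^0.2883 = exp(0.2883 × -1.9661) = 0.5673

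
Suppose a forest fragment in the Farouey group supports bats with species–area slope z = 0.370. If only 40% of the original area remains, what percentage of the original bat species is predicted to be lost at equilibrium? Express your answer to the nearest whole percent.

29%

S_new/S_old = (A_new/A_old)^z = 0.4^0.37
= exp(0.37 × ln 0.4) = exp(0.37 × -0.9163) = exp(-0.3390) ≈ 0.7125
Fraction lost = 1 − 0.7125 = 0.2875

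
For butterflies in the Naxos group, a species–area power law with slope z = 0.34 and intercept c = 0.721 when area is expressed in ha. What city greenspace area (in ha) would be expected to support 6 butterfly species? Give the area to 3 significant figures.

509 ha

6 = 0.721 × A^0.34  ⇒  A^0.34 = 6/0.721 = 8.322
ln A = ln(8.322) / 0.34 = 2.1189 / 0.34 = 6.2320
A = e^6.2320 ≈ 508.8 ha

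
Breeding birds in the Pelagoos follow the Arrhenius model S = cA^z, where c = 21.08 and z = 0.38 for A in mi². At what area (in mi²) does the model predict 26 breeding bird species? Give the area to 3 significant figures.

1.74 mi²

26 = 21.08 × A^0.38  ⇒  A^0.38 = 26/21.08 = 1.233
ln A = ln(1.233) / 0.38 = 0.2098 / 0.38 = 0.5520
A = e^0.5520 ≈ 1.737 mi²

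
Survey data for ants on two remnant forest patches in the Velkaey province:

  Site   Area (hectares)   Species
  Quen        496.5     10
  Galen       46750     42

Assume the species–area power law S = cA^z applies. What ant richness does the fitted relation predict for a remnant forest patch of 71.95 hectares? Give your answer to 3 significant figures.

z = ln(42/10) / ln(46750/496.5) = 1.4351 / 4.5450 = 0.3158
c = 10 / 496.5^0.3158 = 10 / 7.1 = 1.409
S₃ = 1.409 × 71.95^0.3158 = 1.409 × 3.858 ≈ 5.434

5.43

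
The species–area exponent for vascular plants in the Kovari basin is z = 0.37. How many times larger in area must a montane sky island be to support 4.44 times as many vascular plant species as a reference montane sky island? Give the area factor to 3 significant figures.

56.2

(A₂/A₁)^0.37 = 4.44, so A₂/A₁ = 4.44^(1/0.37) = 4.44^2.703
ln(A₂/A₁) = ln 4.44 / 0.37 = 1.4907 / 0.37 = 4.0288
A₂/A₁ = e^4.0288 ≈ 56.19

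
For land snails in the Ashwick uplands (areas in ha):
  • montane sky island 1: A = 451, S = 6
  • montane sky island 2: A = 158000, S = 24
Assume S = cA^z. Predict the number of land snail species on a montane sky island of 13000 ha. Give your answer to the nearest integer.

13

z = ln(24/6) / ln(158000/451) = 1.3863 / 5.8589 = 0.2366
c = 6 / 451^0.2366 = 6 / 4.246 = 1.413
S₃ = 1.413 × 13000^0.2366 = 1.413 × 9.406 ≈ 13.29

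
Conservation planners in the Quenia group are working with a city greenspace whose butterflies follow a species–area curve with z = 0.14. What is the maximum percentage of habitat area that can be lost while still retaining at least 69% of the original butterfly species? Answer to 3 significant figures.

Need (A_new/A_old)^0.14 = 0.69, so A_new/A_old = 0.69^(1/0.14) = 0.69^7.143
ln(A_new/A_old) = ln 0.69 / 0.14 = -0.3711 / 0.14 = -2.6505
A_new/A_old = e^-2.6505 ≈ 0.07062
Fraction that can be lost = 1 − 0.07062 = 0.9294

92.9%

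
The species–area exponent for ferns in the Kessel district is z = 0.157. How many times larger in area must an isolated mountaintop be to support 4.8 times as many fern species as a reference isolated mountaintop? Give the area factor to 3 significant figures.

21800

(A₂/A₁)^0.157 = 4.8, so A₂/A₁ = 4.8^(1/0.157) = 4.8^6.369
ln(A₂/A₁) = ln 4.8 / 0.157 = 1.5686 / 0.157 = 9.9912
A₂/A₁ = e^9.9912 ≈ 21833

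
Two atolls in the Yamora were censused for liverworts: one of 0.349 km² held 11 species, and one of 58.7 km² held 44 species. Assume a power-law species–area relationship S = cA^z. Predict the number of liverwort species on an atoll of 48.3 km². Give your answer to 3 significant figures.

41.7

z = ln(44/11) / ln(58.7/0.349) = 1.3863 / 5.1251 = 0.2705
c = 11 / 0.349^0.2705 = 11 / 0.7522 = 14.62
S₃ = 14.62 × 48.3^0.2705 = 14.62 × 2.854 ≈ 41.74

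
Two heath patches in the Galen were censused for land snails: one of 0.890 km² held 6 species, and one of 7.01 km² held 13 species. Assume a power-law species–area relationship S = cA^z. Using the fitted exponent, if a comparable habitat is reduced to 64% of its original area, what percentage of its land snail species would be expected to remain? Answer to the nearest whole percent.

85%

z = ln(13/6) / ln(7.01/0.89) = 0.7732 / 2.0639 = 0.3746
S_new/S_old = (A_new/A_old)^z = 0.64^0.3746 = exp(0.3746 × -0.4463) = 0.846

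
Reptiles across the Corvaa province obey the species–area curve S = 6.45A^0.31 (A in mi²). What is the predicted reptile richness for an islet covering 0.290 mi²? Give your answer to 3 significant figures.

S = 6.45 × 0.29^0.31
ln S = ln 6.45 + 0.31 × ln 0.29 = 1.8641 + 0.31 × -1.2379 = 1.4803
S = e^1.4803 ≈ 4.394

4.39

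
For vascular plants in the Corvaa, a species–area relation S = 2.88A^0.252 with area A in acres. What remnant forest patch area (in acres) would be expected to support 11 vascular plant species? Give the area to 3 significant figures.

204 acres

11 = 2.88 × A^0.252  ⇒  A^0.252 = 11/2.88 = 3.819
ln A = ln(3.819) / 0.252 = 1.3401 / 0.252 = 5.3179
A = e^5.3179 ≈ 204 acres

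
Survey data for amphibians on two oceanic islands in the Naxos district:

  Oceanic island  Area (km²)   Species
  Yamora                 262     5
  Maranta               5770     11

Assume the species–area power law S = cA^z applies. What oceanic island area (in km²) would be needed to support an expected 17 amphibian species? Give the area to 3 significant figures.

z = ln(11/5) / ln(5770/262) = 0.7885 / 3.0921 = 0.2550
c = 5 / 262^0.2550 = 5 / 4.137 = 1.209
A = (17/1.209)^(1/0.2550) ⇒ ln A = ln(14.06)/0.2550 = 10.3676
A = e^10.3676 ≈ 31812 km²

31800 km²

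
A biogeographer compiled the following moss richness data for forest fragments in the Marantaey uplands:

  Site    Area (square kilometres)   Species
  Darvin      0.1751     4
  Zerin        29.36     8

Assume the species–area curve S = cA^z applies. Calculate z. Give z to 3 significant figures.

0.135

Taking logs: ln S = ln c + z ln A, so z = (ln S₂ − ln S₁)/(ln A₂ − ln A₁).
z = ln(8/4) / ln(29.36/0.1751) = ln(2) / ln(167.7) = 0.6931 / 5.1220 = 0.1353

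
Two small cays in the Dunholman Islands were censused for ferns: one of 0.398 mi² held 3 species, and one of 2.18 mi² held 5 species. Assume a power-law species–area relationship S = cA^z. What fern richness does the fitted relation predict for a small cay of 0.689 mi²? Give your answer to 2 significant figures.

3.5

z = ln(5/3) / ln(2.18/0.398) = 0.5108 / 1.7006 = 0.3004
c = 3 / 0.398^0.3004 = 3 / 0.7583 = 3.956
S₃ = 3.956 × 0.689^0.3004 = 3.956 × 0.8941 ≈ 3.538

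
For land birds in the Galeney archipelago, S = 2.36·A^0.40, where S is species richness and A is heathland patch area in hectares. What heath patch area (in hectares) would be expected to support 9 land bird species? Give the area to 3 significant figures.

9 = 2.36 × A^0.4  ⇒  A^0.4 = 9/2.36 = 3.814
ln A = ln(3.814) / 0.4 = 1.3386 / 0.4 = 3.3464
A = e^3.3464 ≈ 28.4 hectares

28.4 hectares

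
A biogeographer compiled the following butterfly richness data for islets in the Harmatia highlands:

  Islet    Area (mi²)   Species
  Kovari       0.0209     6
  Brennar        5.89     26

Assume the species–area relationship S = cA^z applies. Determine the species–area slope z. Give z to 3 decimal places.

0.260

Taking logs: ln S = ln c + z ln A, so z = (ln S₂ − ln S₁)/(ln A₂ − ln A₁).
z = ln(26/6) / ln(5.89/0.0209) = ln(4.333) / ln(281.8) = 1.4663 / 5.6413 = 0.2599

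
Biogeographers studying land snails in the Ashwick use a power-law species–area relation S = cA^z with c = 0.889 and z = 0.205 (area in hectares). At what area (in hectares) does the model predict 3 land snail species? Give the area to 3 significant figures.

3 = 0.889 × A^0.205  ⇒  A^0.205 = 3/0.889 = 3.375
ln A = ln(3.375) / 0.205 = 1.2163 / 0.205 = 5.9330
A = e^5.9330 ≈ 377.3 hectares

377 hectares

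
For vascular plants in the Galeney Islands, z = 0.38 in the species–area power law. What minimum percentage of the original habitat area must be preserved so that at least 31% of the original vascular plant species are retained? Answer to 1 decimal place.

Need (A_new/A_old)^0.38 = 0.31, so A_new/A_old = 0.31^(1/0.38) = 0.31^2.632
ln(A_new/A_old) = ln 0.31 / 0.38 = -1.1712 / 0.38 = -3.0821
A_new/A_old = e^-3.0821 ≈ 0.04586

4.6%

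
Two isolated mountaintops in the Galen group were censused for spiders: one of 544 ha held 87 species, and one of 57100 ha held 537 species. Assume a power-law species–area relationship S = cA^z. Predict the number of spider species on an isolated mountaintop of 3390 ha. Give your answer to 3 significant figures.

z = ln(537/87) / ln(57100/544) = 1.8201 / 4.6536 = 0.3911
c = 87 / 544^0.3911 = 87 / 11.75 = 7.406
S₃ = 7.406 × 3390^0.3911 = 7.406 × 24.03 ≈ 178

178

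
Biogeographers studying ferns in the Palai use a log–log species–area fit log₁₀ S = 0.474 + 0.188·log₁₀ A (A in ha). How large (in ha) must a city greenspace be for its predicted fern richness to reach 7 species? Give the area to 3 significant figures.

7 = 2.979 × A^0.188  ⇒  A^0.188 = 7/2.979 = 2.35
ln A = ln(2.35) / 0.188 = 0.8545 / 0.188 = 4.5451
A = e^4.5451 ≈ 94.17 ha

94.2 ha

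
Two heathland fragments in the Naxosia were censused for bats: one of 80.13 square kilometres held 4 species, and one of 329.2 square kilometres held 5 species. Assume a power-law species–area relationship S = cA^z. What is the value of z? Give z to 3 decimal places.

Taking logs: ln S = ln c + z ln A, so z = (ln S₂ − ln S₁)/(ln A₂ − ln A₁).
z = ln(5/4) / ln(329.2/80.13) = ln(1.25) / ln(4.108) = 0.2231 / 1.4130 = 0.1579

0.158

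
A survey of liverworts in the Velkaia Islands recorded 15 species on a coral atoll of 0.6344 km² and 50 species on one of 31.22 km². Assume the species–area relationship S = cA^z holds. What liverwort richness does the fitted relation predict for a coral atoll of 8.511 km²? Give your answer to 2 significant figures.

33

z = ln(50/15) / ln(31.22/0.6344) = 1.2040 / 3.8961 = 0.3090
c = 15 / 0.6344^0.3090 = 15 / 0.8688 = 17.26
S₃ = 17.26 × 8.511^0.3090 = 17.26 × 1.938 ≈ 33.46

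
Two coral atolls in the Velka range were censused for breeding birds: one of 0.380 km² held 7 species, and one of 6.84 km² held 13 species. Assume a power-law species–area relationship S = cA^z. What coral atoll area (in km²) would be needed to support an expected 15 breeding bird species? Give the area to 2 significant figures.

13 km²

z = ln(13/7) / ln(6.84/0.38) = 0.6190 / 2.8904 = 0.2142
c = 7 / 0.38^0.2142 = 7 / 0.8128 = 8.612
A = (15/8.612)^(1/0.2142) ⇒ ln A = ln(1.742)/0.2142 = 2.5909
A = e^2.5909 ≈ 13.34 km²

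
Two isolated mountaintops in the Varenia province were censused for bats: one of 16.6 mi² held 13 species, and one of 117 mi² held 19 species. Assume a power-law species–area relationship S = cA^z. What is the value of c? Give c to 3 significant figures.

7.53

z = ln(S₂/S₁) / ln(A₂/A₁) = ln(19/13) / ln(117/16.6) = 0.3795 / 1.9528 = 0.1943
c = S₁ / A₁^z = 13 / 16.6^0.1943 = 13 / 1.726 = 7.531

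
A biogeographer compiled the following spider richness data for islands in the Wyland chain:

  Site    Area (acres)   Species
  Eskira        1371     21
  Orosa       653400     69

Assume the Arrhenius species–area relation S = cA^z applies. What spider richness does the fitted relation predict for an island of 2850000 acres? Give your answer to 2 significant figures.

z = ln(69/21) / ln(653400/1371) = 1.1896 / 6.1666 = 0.1929
c = 21 / 1371^0.1929 = 21 / 4.029 = 5.213
S₃ = 5.213 × 2850000^0.1929 = 5.213 × 17.59 ≈ 91.67

92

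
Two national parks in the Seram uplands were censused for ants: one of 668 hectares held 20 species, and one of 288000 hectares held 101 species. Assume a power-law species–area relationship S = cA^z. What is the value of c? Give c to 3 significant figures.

z = ln(S₂/S₁) / ln(A₂/A₁) = ln(101/20) / ln(288000/668) = 1.6194 / 6.0664 = 0.2669
c = S₁ / A₁^z = 20 / 668^0.2669 = 20 / 5.676 = 3.524

3.52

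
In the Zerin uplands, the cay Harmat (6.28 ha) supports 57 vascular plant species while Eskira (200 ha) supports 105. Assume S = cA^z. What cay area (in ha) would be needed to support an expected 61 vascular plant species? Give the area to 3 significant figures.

9.22 ha

z = ln(105/57) / ln(200/6.28) = 0.6109 / 3.4609 = 0.1765
c = 57 / 6.28^0.1765 = 57 / 1.383 = 41.21
A = (61/41.21)^(1/0.1765) ⇒ ln A = ln(1.48)/0.1765 = 2.2216
A = e^2.2216 ≈ 9.222 ha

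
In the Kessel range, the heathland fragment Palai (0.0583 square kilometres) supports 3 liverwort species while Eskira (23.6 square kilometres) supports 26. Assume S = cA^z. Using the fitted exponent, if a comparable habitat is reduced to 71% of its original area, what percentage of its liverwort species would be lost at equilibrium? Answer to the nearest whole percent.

12%

z = ln(26/3) / ln(23.6/0.0583) = 2.1595 / 6.0034 = 0.3597
S_new/S_old = (A_new/A_old)^z = 0.71^0.3597 = exp(0.3597 × -0.3425) = 0.8841
Fraction lost = 1 − 0.8841 = 0.1159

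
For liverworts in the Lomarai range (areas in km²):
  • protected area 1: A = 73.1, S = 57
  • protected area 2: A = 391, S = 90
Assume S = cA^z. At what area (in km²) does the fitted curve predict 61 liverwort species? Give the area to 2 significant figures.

94 km²

z = ln(90/57) / ln(391/73.1) = 0.4568 / 1.6769 = 0.2724
c = 57 / 73.1^0.2724 = 57 / 3.219 = 17.71
A = (61/17.71)^(1/0.2724) ⇒ ln A = ln(3.445)/0.2724 = 4.5408
A = e^4.5408 ≈ 93.77 km²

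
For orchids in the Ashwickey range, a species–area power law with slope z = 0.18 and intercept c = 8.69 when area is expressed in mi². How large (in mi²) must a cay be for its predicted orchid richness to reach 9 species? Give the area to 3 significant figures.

1.21 mi²

9 = 8.69 × A^0.18  ⇒  A^0.18 = 9/8.69 = 1.036
ln A = ln(1.036) / 0.18 = 0.0351 / 0.18 = 0.1947
A = e^0.1947 ≈ 1.215 mi²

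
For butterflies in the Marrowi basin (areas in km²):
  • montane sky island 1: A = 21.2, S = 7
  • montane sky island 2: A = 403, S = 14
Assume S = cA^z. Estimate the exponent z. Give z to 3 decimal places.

Taking logs: ln S = ln c + z ln A, so z = (ln S₂ − ln S₁)/(ln A₂ − ln A₁).
z = ln(14/7) / ln(403/21.2) = ln(2) / ln(19.01) = 0.6931 / 2.9449 = 0.2354

0.235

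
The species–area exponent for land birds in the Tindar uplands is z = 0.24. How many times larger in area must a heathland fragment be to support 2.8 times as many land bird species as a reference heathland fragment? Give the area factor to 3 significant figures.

(A₂/A₁)^0.24 = 2.8, so A₂/A₁ = 2.8^(1/0.24) = 2.8^4.167
ln(A₂/A₁) = ln 2.8 / 0.24 = 1.0296 / 0.24 = 4.2901
A₂/A₁ = e^4.2901 ≈ 72.97

73.0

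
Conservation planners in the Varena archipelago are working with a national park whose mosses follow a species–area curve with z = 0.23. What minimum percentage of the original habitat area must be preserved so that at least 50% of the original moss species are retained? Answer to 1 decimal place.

4.9%

Need (A_new/A_old)^0.23 = 0.5, so A_new/A_old = 0.5^(1/0.23) = 0.5^4.348
ln(A_new/A_old) = ln 0.5 / 0.23 = -0.6931 / 0.23 = -3.0137
A_new/A_old = e^-3.0137 ≈ 0.04911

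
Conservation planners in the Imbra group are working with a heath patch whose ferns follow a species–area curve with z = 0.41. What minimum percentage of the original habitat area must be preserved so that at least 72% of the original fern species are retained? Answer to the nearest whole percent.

Need (A_new/A_old)^0.41 = 0.72, so A_new/A_old = 0.72^(1/0.41) = 0.72^2.439
ln(A_new/A_old) = ln 0.72 / 0.41 = -0.3285 / 0.41 = -0.8012
A_new/A_old = e^-0.8012 ≈ 0.4488

45%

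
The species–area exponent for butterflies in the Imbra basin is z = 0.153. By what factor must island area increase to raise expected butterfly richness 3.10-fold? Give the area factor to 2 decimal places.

(A₂/A₁)^0.153 = 3.1, so A₂/A₁ = 3.1^(1/0.153) = 3.1^6.536
ln(A₂/A₁) = ln 3.1 / 0.153 = 1.1314 / 0.153 = 7.3948
A₂/A₁ = e^7.3948 ≈ 1627

1627.48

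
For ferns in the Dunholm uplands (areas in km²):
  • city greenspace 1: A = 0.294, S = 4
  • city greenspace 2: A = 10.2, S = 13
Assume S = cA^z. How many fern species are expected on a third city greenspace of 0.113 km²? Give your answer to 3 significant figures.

z = ln(13/4) / ln(10.2/0.294) = 1.1787 / 3.5466 = 0.3323
c = 4 / 0.294^0.3323 = 4 / 0.6658 = 6.008
S₃ = 6.008 × 0.113^0.3323 = 6.008 × 0.4845 ≈ 2.911

2.91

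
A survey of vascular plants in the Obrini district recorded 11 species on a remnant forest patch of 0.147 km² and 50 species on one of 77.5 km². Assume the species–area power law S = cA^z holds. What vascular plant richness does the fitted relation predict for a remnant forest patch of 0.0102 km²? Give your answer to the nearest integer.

z = ln(50/11) / ln(77.5/0.147) = 1.5141 / 6.2676 = 0.2416
c = 11 / 0.147^0.2416 = 11 / 0.6293 = 17.48
S₃ = 17.48 × 0.0102^0.2416 = 17.48 × 0.3303 ≈ 5.774

6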